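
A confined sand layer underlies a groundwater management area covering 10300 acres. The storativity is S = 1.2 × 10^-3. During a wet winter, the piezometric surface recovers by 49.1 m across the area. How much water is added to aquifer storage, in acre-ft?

A = 10300 acres = 4.168 × 10^7 m²
ΔV = S × A × Δh = 0.0012 × 4.168 × 10^7 m² × 49.1 m = 2.456 × 10^6 m³
ΔV = 2.456 × 10^6 m³ = 1991 acre-ft

ΔV ≈ 1990 acre-ft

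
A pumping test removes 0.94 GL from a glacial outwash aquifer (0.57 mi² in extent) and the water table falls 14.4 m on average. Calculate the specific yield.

A = 0.57 mi² = 1.476 × 10^6 m²
ΔV = 0.94 GL = 9.4 × 10^5 m³
Sy = ΔV / (A × Δh) = 9.4 × 10^5 m³ / (1.476 × 10^6 m² × 14.4 m) = 0.04422

Sy ≈ 0.044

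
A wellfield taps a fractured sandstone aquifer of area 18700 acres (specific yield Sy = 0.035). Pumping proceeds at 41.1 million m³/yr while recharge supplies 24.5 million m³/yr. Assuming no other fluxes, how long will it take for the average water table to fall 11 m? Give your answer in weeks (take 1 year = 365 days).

t ≈ 91.5 weeks

A = 18700 acres = 7.568 × 10^7 m²
ΔV = Sy × A × Δh = 0.035 × 7.568 × 10^7 × 11 = 2.914 × 10^7 m³
Net withdrawal = 41.1 − 24.5 = 16.6 million m³/yr = 45480 m³/d
t = ΔV / Q = 2.914 × 10^7 m³ / 45480 m³/d = 640.6 d
t = 640.6 d ≈ 91.52 weeks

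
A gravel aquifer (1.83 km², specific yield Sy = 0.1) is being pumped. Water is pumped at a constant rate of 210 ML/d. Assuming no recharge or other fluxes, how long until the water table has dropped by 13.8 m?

t ≈ 12 days

A = 1.83 km² = 1.83 × 10^6 m²
ΔV = Sy × A × Δh = 0.1 × 1.83 × 10^6 × 13.8 = 2.525 × 10^6 m³
Q = 210 ML/d = 2.1 × 10^5 m³/d
t = ΔV / Q = 2.525 × 10^6 m³ / 2.1 × 10^5 m³/d = 12.03 d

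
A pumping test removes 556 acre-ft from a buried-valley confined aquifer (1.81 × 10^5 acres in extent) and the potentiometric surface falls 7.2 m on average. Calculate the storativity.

A = 1.81 × 10^5 acres = 7.325 × 10^8 m²
ΔV = 556 acre-ft = 6.858 × 10^5 m³
S = ΔV / (A × Δh) = 6.858 × 10^5 m³ / (7.325 × 10^8 m² × 7.2 m) = 1.3 × 10^-4

S ≈ 1.3 × 10^-4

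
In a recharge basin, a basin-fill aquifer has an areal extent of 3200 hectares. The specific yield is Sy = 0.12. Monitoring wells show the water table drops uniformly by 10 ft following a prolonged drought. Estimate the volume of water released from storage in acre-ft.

ΔV ≈ 9490 acre-ft

A = 3200 hectares = 3.2 × 10^7 m²
Δh = 10 ft = 3.048 m
ΔV = Sy × A × Δh = 0.12 × 3.2 × 10^7 m² × 3.048 m = 1.17 × 10^7 m³
ΔV = 1.17 × 10^7 m³ = 9489 acre-ft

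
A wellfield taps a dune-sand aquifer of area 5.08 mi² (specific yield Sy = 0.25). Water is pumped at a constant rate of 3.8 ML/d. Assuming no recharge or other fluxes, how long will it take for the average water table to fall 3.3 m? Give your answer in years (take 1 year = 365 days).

A = 5.08 mi² = 1.316 × 10^7 m²
ΔV = Sy × A × Δh = 0.25 × 1.316 × 10^7 × 3.3 = 1.085 × 10^7 m³
Q = 3.8 ML/d = 3800 m³/d
t = ΔV / Q = 1.085 × 10^7 m³ / 3800 m³/d = 2856 d
t = 2856 d ≈ 7.826 years

t ≈ 7.83 years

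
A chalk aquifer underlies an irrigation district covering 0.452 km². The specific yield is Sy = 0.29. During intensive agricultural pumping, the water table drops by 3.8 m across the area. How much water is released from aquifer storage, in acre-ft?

ΔV ≈ 404 acre-ft

A = 0.452 km² = 4.52 × 10^5 m²
ΔV = Sy × A × Δh = 0.29 × 4.52 × 10^5 m² × 3.8 m = 4.981 × 10^5 m³
ΔV = 4.981 × 10^5 m³ = 403.8 acre-ft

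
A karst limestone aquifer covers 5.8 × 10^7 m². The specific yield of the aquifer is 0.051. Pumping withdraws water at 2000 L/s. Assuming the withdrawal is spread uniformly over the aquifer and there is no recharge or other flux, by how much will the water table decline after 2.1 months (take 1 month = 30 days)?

Δh ≈ 3.68 m

Q = 2000 L/s = 1.728 × 10^5 m³/d
t = 2.1 months = 63 d
ΔV = Q × t = 1.728 × 10^5 m³/d × 63 d = 1.089 × 10^7 m³
Δh = ΔV / (Sy × A) = 1.089 × 10^7 / (0.051 × 5.8 × 10^7) = 3.68 m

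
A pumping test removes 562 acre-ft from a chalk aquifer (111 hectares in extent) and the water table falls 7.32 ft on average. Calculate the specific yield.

Sy ≈ 0.28

A = 111 hectares = 1.11 × 10^6 m²
Δh = 7.32 ft = 2.231 m
ΔV = 562 acre-ft = 6.932 × 10^5 m³
Sy = ΔV / (A × Δh) = 6.932 × 10^5 m³ / (1.11 × 10^6 m² × 2.231 m) = 0.2799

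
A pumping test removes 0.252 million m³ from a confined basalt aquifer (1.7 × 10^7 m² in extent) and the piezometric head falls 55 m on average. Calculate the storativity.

S ≈ 2.7 × 10^-4

ΔV = 0.252 million m³ = 2.52 × 10^5 m³
S = ΔV / (A × Δh) = 2.52 × 10^5 m³ / (1.7 × 10^7 m² × 55 m) = 2.695 × 10^-4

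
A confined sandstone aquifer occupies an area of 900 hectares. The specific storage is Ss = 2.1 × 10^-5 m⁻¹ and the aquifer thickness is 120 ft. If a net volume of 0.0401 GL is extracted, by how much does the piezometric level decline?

b = 120 ft = 36.58 m
S = Ss × b = 2.1 × 10^-5 m⁻¹ × 36.58 m = 7.681 × 10^-4
A = 900 hectares = 9 × 10^6 m²
ΔV = 0.0401 GL = 40100 m³
Δh = ΔV / (S × A) = 40100 m³ / (7.681 × 10^-4 × 9 × 10^6 m²) = 5.801 m

Δh ≈ 5.8 m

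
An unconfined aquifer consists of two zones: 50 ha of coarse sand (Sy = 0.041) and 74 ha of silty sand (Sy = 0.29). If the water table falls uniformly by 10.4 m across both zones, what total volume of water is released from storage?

A₁ = 50 ha = 5 × 10^5 m²; A₂ = 74 ha = 7.4 × 10^5 m²
ΔV₁ = 0.041 × 5 × 10^5 × 10.4 = 2.132 × 10^5 m³
ΔV₂ = 0.29 × 7.4 × 10^5 × 10.4 = 2.232 × 10^6 m³
ΔV = ΔV₁ + ΔV₂ = 2.445 × 10^6 m³

ΔV ≈ 2.45 × 10^6 m³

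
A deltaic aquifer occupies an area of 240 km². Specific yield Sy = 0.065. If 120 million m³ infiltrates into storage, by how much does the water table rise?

Δh ≈ 7.69 m

A = 240 km² = 2.4 × 10^8 m²
ΔV = 120 million m³ = 1.2 × 10^8 m³
Δh = ΔV / (Sy × A) = 1.2 × 10^8 m³ / (0.065 × 2.4 × 10^8 m²) = 7.692 m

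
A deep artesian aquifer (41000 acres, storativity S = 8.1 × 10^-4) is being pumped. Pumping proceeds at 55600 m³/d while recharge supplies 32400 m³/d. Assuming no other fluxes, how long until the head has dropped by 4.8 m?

t ≈ 27.8 days

A = 41000 acres = 1.659 × 10^8 m²
ΔV = S × A × Δh = 8.1 × 10^-4 × 1.659 × 10^8 × 4.8 = 6.451 × 10^5 m³
Net withdrawal = 55600 − 32400 = 23200 m³/d
t = ΔV / Q = 6.451 × 10^5 m³ / 23200 m³/d = 27.81 d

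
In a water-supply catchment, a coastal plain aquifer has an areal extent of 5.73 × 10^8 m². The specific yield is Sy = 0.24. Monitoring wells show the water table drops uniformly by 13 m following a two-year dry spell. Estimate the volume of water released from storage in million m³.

ΔV ≈ 1790 million m³

ΔV = Sy × A × Δh = 0.24 × 5.73 × 10^8 m² × 13 m = 1.788 × 10^9 m³
ΔV = 1.788 × 10^9 m³ = 1788 million m³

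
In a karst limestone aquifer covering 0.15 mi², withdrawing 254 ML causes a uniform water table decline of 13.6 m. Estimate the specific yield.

Sy ≈ 0.048

A = 0.15 mi² = 3.885 × 10^5 m²
ΔV = 254 ML = 2.54 × 10^5 m³
Sy = ΔV / (A × Δh) = 2.54 × 10^5 m³ / (3.885 × 10^5 m² × 13.6 m) = 0.04807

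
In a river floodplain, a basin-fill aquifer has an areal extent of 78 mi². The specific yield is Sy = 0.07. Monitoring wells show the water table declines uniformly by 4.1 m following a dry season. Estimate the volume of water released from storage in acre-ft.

ΔV ≈ 47000 acre-ft

A = 78 mi² = 2.02 × 10^8 m²
ΔV = Sy × A × Δh = 0.07 × 2.02 × 10^8 m² × 4.1 m = 5.798 × 10^7 m³
ΔV = 5.798 × 10^7 m³ = 47000 acre-ft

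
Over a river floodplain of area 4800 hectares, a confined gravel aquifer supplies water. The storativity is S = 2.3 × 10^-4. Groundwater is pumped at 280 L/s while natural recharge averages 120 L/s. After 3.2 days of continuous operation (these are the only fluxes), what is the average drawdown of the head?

A = 4800 hectares = 4.8 × 10^7 m²
Net abstraction = 280 − 120 = 160 L/s
Q_net = 160 L/s = 13820 m³/d
ΔV = Q × t = 13820 m³/d × 3.2 d = 44240 m³
Δh = ΔV / (S × A) = 44240 / (2.3 × 10^-4 × 4.8 × 10^7) = 4.007 m

Δh ≈ 4.01 m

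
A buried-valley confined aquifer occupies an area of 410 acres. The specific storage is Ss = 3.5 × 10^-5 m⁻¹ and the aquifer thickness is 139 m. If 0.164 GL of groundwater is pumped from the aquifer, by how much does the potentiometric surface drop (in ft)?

Δh ≈ 66.7 ft

S = Ss × b = 3.5 × 10^-5 m⁻¹ × 139 m = 4.865 × 10^-3
A = 410 acres = 1.659 × 10^6 m²
ΔV = 0.164 GL = 1.64 × 10^5 m³
Δh = ΔV / (S × A) = 1.64 × 10^5 m³ / (0.004865 × 1.659 × 10^6 m²) = 20.32 m
Δh = 20.32 m = 66.66 ft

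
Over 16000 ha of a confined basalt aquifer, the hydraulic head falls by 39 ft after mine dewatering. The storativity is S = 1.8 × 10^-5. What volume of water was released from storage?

ΔV ≈ 34200 m³

A = 16000 ha = 1.6 × 10^8 m²
Δh = 39 ft = 11.89 m
ΔV = S × A × Δh = 1.8 × 10^-5 × 1.6 × 10^8 m² × 11.89 m = 34240 m³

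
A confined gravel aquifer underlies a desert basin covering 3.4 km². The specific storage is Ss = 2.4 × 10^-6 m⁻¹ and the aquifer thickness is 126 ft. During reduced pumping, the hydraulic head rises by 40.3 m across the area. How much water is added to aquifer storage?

b = 126 ft = 38.4 m
S = Ss × b = 2.4 × 10^-6 m⁻¹ × 38.4 m = 9.217 × 10^-5
A = 3.4 km² = 3.4 × 10^6 m²
ΔV = S × A × Δh = 9.217 × 10^-5 × 3.4 × 10^6 m² × 40.3 m = 12630 m³

ΔV ≈ 12600 m³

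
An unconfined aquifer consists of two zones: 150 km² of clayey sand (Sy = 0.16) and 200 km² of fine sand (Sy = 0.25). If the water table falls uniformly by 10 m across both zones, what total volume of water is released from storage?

A₁ = 150 km² = 1.5 × 10^8 m²; A₂ = 200 km² = 2 × 10^8 m²
ΔV₁ = 0.16 × 1.5 × 10^8 × 10 = 2.4 × 10^8 m³
ΔV₂ = 0.25 × 2 × 10^8 × 10 = 5 × 10^8 m³
ΔV = ΔV₁ + ΔV₂ = 7.4 × 10^8 m³

ΔV ≈ 7.4 × 10^8 m³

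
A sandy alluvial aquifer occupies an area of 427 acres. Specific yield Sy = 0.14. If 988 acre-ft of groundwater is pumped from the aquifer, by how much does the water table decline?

Δh ≈ 5.04 m

A = 427 acres = 1.728 × 10^6 m²
ΔV = 988 acre-ft = 1.219 × 10^6 m³
Δh = ΔV / (Sy × A) = 1.219 × 10^6 m³ / (0.14 × 1.728 × 10^6 m²) = 5.038 m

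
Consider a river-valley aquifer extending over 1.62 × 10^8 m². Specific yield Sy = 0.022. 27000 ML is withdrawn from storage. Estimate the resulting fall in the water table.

ΔV = 27000 ML = 2.7 × 10^7 m³
Δh = ΔV / (Sy × A) = 2.7 × 10^7 m³ / (0.022 × 1.62 × 10^8 m²) = 7.576 m

Δh ≈ 7.58 m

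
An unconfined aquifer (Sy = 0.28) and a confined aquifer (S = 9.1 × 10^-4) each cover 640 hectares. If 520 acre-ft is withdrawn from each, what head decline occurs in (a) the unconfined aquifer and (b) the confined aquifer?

Δh_u ≈ 0.358 m; Δh_c ≈ 110 m

A = 640 hectares = 6.4 × 10^6 m²
ΔV = 520 acre-ft = 6.414 × 10^5 m³
Unconfined: Δh_u = ΔV/(Sy·A) = 6.414 × 10^5/(0.28 × 6.4 × 10^6) = 0.3579 m
Confined: Δh_c = ΔV/(S·A) = 6.414 × 10^5/(9.1 × 10^-4 × 6.4 × 10^6) = 110.1 m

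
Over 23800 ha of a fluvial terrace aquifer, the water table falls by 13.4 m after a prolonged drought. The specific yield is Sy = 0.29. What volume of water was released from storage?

A = 23800 ha = 2.38 × 10^8 m²
ΔV = Sy × A × Δh = 0.29 × 2.38 × 10^8 m² × 13.4 m = 9.249 × 10^8 m³

ΔV ≈ 9.25 × 10^8 m³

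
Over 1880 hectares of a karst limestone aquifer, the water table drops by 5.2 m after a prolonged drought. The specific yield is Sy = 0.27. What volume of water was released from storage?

A = 1880 hectares = 1.88 × 10^7 m²
ΔV = Sy × A × Δh = 0.27 × 1.88 × 10^7 m² × 5.2 m = 2.64 × 10^7 m³

ΔV ≈ 2.64 × 10^7 m³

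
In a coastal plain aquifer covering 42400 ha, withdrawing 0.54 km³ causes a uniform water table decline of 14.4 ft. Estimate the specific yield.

A = 42400 ha = 4.24 × 10^8 m²
Δh = 14.4 ft = 4.389 m
ΔV = 0.54 km³ = 5.4 × 10^8 m³
Sy = ΔV / (A × Δh) = 5.4 × 10^8 m³ / (4.24 × 10^8 m² × 4.389 m) = 0.2902

Sy ≈ 0.29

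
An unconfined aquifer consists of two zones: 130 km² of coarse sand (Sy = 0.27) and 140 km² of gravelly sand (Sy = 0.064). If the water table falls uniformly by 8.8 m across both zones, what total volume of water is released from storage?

ΔV ≈ 3.88 × 10^8 m³

A₁ = 130 km² = 1.3 × 10^8 m²; A₂ = 140 km² = 1.4 × 10^8 m²
ΔV₁ = 0.27 × 1.3 × 10^8 × 8.8 = 3.089 × 10^8 m³
ΔV₂ = 0.064 × 1.4 × 10^8 × 8.8 = 7.885 × 10^7 m³
ΔV = ΔV₁ + ΔV₂ = 3.877 × 10^8 m³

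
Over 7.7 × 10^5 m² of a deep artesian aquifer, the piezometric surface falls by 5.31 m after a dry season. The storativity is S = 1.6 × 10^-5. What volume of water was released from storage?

ΔV = S × A × Δh = 1.6 × 10^-5 × 7.7 × 10^5 m² × 5.31 m = 65.42 m³

ΔV ≈ 65.4 m³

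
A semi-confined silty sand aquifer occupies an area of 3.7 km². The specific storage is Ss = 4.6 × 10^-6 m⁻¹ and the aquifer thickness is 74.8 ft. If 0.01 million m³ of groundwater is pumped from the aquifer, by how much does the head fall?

Δh ≈ 25.8 m

b = 74.8 ft = 22.8 m
S = Ss × b = 4.6 × 10^-6 m⁻¹ × 22.8 m = 1.049 × 10^-4
A = 3.7 km² = 3.7 × 10^6 m²
ΔV = 0.01 million m³ = 10000 m³
Δh = ΔV / (S × A) = 10000 m³ / (1.049 × 10^-4 × 3.7 × 10^6 m²) = 25.77 m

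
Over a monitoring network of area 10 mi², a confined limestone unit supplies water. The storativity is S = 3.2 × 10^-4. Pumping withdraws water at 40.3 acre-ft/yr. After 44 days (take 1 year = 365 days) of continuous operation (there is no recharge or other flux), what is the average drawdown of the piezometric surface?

A = 10 mi² = 2.59 × 10^7 m²
Q = 40.3 acre-ft/yr = 136.2 m³/d
ΔV = Q × t = 136.2 m³/d × 44 d = 5992 m³
Δh = ΔV / (S × A) = 5992 / (3.2 × 10^-4 × 2.59 × 10^7) = 0.723 m

Δh ≈ 0.723 m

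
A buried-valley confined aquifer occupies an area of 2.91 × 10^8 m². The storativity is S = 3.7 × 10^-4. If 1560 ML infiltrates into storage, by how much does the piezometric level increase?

ΔV = 1560 ML = 1.56 × 10^6 m³
Δh = ΔV / (S × A) = 1.56 × 10^6 m³ / (3.7 × 10^-4 × 2.91 × 10^8 m²) = 14.49 m

Δh ≈ 14.5 m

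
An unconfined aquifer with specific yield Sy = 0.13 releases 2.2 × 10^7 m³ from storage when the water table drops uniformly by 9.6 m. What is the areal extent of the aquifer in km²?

A ≈ 17.6 km²

A = ΔV / (Sy × Δh) = 2.2 × 10^7 / (0.13 × 9.6) = 1.763 × 10^7 m²
A = 1.763 × 10^7 m² = 17.63 km²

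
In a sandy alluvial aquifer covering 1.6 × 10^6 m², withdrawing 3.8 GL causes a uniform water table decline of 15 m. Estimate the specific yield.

ΔV = 3.8 GL = 3.8 × 10^6 m³
Sy = ΔV / (A × Δh) = 3.8 × 10^6 m³ / (1.6 × 10^6 m² × 15 m) = 0.1583

Sy ≈ 0.16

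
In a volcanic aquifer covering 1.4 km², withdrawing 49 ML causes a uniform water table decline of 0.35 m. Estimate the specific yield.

Sy ≈ 0.1

A = 1.4 km² = 1.4 × 10^6 m²
ΔV = 49 ML = 49000 m³
Sy = ΔV / (A × Δh) = 49000 m³ / (1.4 × 10^6 m² × 0.35 m) = 0.1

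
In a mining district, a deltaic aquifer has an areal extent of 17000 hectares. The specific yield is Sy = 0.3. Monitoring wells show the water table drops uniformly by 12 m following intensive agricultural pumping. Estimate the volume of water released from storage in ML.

A = 17000 hectares = 1.7 × 10^8 m²
ΔV = Sy × A × Δh = 0.3 × 1.7 × 10^8 m² × 12 m = 6.12 × 10^8 m³
ΔV = 6.12 × 10^8 m³ = 6.12 × 10^5 ML

ΔV ≈ 6.12 × 10^5 ML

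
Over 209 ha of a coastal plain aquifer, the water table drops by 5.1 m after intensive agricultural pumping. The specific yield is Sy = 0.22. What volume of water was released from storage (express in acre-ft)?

A = 209 ha = 2.09 × 10^6 m²
ΔV = Sy × A × Δh = 0.22 × 2.09 × 10^6 m² × 5.1 m = 2.345 × 10^6 m³
ΔV = 2.345 × 10^6 m³ = 1901 acre-ft

ΔV ≈ 1900 acre-ft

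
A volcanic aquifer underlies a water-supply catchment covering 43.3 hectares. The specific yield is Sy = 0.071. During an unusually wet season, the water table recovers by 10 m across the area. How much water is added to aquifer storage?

A = 43.3 hectares = 4.33 × 10^5 m²
ΔV = Sy × A × Δh = 0.071 × 4.33 × 10^5 m² × 10 m = 3.074 × 10^5 m³

ΔV ≈ 3.07 × 10^5 m³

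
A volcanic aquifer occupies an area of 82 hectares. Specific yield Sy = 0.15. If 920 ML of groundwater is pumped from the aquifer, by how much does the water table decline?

Δh ≈ 7.48 m

A = 82 hectares = 8.2 × 10^5 m²
ΔV = 920 ML = 9.2 × 10^5 m³
Δh = ΔV / (Sy × A) = 9.2 × 10^5 m³ / (0.15 × 8.2 × 10^5 m²) = 7.48 m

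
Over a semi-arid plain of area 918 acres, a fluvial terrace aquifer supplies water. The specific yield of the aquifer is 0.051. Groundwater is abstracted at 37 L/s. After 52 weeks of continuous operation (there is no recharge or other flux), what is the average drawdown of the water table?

A = 918 acres = 3.715 × 10^6 m²
Q = 37 L/s = 3197 m³/d
t = 52 weeks = 364 d
ΔV = Q × t = 3197 m³/d × 364 d = 1.164 × 10^6 m³
Δh = ΔV / (Sy × A) = 1.164 × 10^6 / (0.051 × 3.715 × 10^6) = 6.142 m

Δh ≈ 6.14 m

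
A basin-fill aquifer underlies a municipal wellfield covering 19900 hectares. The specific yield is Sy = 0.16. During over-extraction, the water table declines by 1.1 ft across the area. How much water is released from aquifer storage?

ΔV ≈ 1.07 × 10^7 m³

A = 19900 hectares = 1.99 × 10^8 m²
Δh = 1.1 ft = 0.3353 m
ΔV = Sy × A × Δh = 0.16 × 1.99 × 10^8 m² × 0.3353 m = 1.068 × 10^7 m³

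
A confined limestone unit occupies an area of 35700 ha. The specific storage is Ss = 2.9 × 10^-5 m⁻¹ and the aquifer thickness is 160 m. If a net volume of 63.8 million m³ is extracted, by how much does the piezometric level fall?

S = Ss × b = 2.9 × 10^-5 m⁻¹ × 160 m = 4.64 × 10^-3
A = 35700 ha = 3.57 × 10^8 m²
ΔV = 63.8 million m³ = 6.38 × 10^7 m³
Δh = ΔV / (S × A) = 6.38 × 10^7 m³ / (0.00464 × 3.57 × 10^8 m²) = 38.52 m

Δh ≈ 38.5 m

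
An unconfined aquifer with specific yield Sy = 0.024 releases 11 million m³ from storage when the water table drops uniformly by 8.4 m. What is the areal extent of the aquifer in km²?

ΔV = 11 million m³ = 1.1 × 10^7 m³
A = ΔV / (Sy × Δh) = 1.1 × 10^7 / (0.024 × 8.4) = 5.456 × 10^7 m²
A = 5.456 × 10^7 m² = 54.56 km²

A ≈ 54.6 km²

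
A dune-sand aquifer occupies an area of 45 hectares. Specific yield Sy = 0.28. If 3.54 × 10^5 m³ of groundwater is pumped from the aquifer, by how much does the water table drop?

Δh ≈ 2.81 m

A = 45 hectares = 4.5 × 10^5 m²
Δh = ΔV / (Sy × A) = 3.54 × 10^5 m³ / (0.28 × 4.5 × 10^5 m²) = 2.81 m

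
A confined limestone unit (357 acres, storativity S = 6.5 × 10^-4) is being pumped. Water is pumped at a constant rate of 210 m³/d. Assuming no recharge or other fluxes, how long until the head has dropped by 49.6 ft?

A = 357 acres = 1.445 × 10^6 m²
Δh = 49.6 ft = 15.12 m
ΔV = S × A × Δh = 6.5 × 10^-4 × 1.445 × 10^6 × 15.12 = 14200 m³
t = ΔV / Q = 14200 m³ / 210 m³/d = 67.6 d

t ≈ 67.6 days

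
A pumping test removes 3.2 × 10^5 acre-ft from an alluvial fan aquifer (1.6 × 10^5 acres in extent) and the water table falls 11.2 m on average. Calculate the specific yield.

Sy ≈ 0.054

A = 1.6 × 10^5 acres = 6.475 × 10^8 m²
ΔV = 3.2 × 10^5 acre-ft = 3.947 × 10^8 m³
Sy = ΔV / (A × Δh) = 3.947 × 10^8 m³ / (6.475 × 10^8 m² × 11.2 m) = 0.05443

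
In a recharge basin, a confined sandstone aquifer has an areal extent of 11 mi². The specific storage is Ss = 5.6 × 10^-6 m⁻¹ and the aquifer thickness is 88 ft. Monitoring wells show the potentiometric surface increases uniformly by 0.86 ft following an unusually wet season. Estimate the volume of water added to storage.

b = 88 ft = 26.82 m
S = Ss × b = 5.6 × 10^-6 m⁻¹ × 26.82 m = 1.502 × 10^-4
A = 11 mi² = 2.849 × 10^7 m²
Δh = 0.86 ft = 0.2621 m
ΔV = S × A × Δh = 1.502 × 10^-4 × 2.849 × 10^7 m² × 0.2621 m = 1122 m³

ΔV ≈ 1120 m³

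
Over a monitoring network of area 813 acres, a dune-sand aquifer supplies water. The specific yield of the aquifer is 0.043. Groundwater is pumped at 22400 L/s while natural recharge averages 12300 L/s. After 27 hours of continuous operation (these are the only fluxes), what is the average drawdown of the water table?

A = 813 acres = 3.29 × 10^6 m²
Net abstraction = 22400 − 12300 = 10100 L/s
Q_net = 10100 L/s = 8.726 × 10^5 m³/d
t = 27 hours = 1.125 d
ΔV = Q × t = 8.726 × 10^5 m³/d × 1.125 d = 9.817 × 10^5 m³
Δh = ΔV / (Sy × A) = 9.817 × 10^5 / (0.043 × 3.29 × 10^6) = 6.939 m

Δh ≈ 6.94 m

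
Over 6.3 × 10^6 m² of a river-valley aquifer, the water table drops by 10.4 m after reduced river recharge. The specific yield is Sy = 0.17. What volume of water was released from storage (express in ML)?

ΔV ≈ 11100 ML

ΔV = Sy × A × Δh = 0.17 × 6.3 × 10^6 m² × 10.4 m = 1.114 × 10^7 m³
ΔV = 1.114 × 10^7 m³ = 11140 ML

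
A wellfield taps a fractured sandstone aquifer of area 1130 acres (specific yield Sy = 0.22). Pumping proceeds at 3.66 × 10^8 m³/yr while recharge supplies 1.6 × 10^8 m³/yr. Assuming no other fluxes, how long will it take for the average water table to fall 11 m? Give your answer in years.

t ≈ 0.0537 years

A = 1130 acres = 4.573 × 10^6 m²
ΔV = Sy × A × Δh = 0.22 × 4.573 × 10^6 × 11 = 1.107 × 10^7 m³
Net withdrawal = 3.66 × 10^8 − 1.6 × 10^8 = 2.06 × 10^8 m³/yr = 5.644 × 10^5 m³/d
t = ΔV / Q = 1.107 × 10^7 m³ / 5.644 × 10^5 m³/d = 19.61 d
t = 19.61 d ≈ 0.05372 years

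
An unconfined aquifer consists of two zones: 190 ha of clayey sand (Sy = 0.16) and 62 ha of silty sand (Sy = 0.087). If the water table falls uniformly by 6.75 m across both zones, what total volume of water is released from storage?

ΔV ≈ 2.42 × 10^6 m³

A₁ = 190 ha = 1.9 × 10^6 m²; A₂ = 62 ha = 6.2 × 10^5 m²
ΔV₁ = 0.16 × 1.9 × 10^6 × 6.75 = 2.052 × 10^6 m³
ΔV₂ = 0.087 × 6.2 × 10^5 × 6.75 = 3.641 × 10^5 m³
ΔV = ΔV₁ + ΔV₂ = 2.416 × 10^6 m³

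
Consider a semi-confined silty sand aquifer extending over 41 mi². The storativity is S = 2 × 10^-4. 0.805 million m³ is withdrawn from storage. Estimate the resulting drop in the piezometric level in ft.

Δh ≈ 124 ft

A = 41 mi² = 1.062 × 10^8 m²
ΔV = 0.805 million m³ = 8.05 × 10^5 m³
Δh = ΔV / (S × A) = 8.05 × 10^5 m³ / (2 × 10^-4 × 1.062 × 10^8 m²) = 37.9 m
Δh = 37.9 m = 124.4 ft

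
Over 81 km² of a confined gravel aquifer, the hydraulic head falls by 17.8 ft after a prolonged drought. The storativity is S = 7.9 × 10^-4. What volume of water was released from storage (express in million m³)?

A = 81 km² = 8.1 × 10^7 m²
Δh = 17.8 ft = 5.425 m
ΔV = S × A × Δh = 7.9 × 10^-4 × 8.1 × 10^7 m² × 5.425 m = 3.472 × 10^5 m³
ΔV = 3.472 × 10^5 m³ = 0.3472 million m³

ΔV ≈ 0.347 million m³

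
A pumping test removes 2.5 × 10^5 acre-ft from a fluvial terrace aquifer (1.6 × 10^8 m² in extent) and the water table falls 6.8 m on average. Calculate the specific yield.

ΔV = 2.5 × 10^5 acre-ft = 3.084 × 10^8 m³
Sy = ΔV / (A × Δh) = 3.084 × 10^8 m³ / (1.6 × 10^8 m² × 6.8 m) = 0.2834

Sy ≈ 0.28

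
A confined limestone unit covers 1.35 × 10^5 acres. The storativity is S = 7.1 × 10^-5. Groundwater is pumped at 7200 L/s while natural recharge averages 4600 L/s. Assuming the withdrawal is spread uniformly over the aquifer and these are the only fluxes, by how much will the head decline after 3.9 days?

A = 1.35 × 10^5 acres = 5.463 × 10^8 m²
Net abstraction = 7200 − 4600 = 2600 L/s
Q_net = 2600 L/s = 2.246 × 10^5 m³/d
ΔV = Q × t = 2.246 × 10^5 m³/d × 3.9 d = 8.761 × 10^5 m³
Δh = ΔV / (S × A) = 8.761 × 10^5 / (7.1 × 10^-5 × 5.463 × 10^8) = 22.59 m

Δh ≈ 22.6 m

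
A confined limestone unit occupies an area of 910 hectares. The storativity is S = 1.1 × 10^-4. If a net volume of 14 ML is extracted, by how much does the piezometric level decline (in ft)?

A = 910 hectares = 9.1 × 10^6 m²
ΔV = 14 ML = 14000 m³
Δh = ΔV / (S × A) = 14000 m³ / (1.1 × 10^-4 × 9.1 × 10^6 m²) = 13.99 m
Δh = 13.99 m = 45.89 ft

Δh ≈ 45.9 ft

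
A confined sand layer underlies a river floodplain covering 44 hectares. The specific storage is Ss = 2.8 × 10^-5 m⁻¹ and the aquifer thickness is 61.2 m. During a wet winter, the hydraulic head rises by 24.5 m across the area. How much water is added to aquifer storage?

ΔV ≈ 18500 m³

S = Ss × b = 2.8 × 10^-5 m⁻¹ × 61.2 m = 1.714 × 10^-3
A = 44 hectares = 4.4 × 10^5 m²
ΔV = S × A × Δh = 0.001714 × 4.4 × 10^5 m² × 24.5 m = 18470 m³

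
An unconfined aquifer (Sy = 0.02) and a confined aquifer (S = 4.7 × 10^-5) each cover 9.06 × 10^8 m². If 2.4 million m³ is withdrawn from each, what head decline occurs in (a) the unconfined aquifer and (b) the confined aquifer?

Δh_u ≈ 0.132 m; Δh_c ≈ 56.4 m

ΔV = 2.4 million m³ = 2.4 × 10^6 m³
Unconfined: Δh_u = ΔV/(Sy·A) = 2.4 × 10^6/(0.02 × 9.06 × 10^8) = 0.1325 m
Confined: Δh_c = ΔV/(S·A) = 2.4 × 10^6/(4.7 × 10^-5 × 9.06 × 10^8) = 56.36 m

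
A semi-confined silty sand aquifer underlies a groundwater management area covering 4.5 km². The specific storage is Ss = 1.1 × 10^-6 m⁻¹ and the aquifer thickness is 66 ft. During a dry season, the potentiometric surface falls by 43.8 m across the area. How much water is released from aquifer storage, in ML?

ΔV ≈ 4.36 ML

b = 66 ft = 20.12 m
S = Ss × b = 1.1 × 10^-6 m⁻¹ × 20.12 m = 2.213 × 10^-5
A = 4.5 km² = 4.5 × 10^6 m²
ΔV = S × A × Δh = 2.213 × 10^-5 × 4.5 × 10^6 m² × 43.8 m = 4362 m³
ΔV = 4362 m³ = 4.362 ML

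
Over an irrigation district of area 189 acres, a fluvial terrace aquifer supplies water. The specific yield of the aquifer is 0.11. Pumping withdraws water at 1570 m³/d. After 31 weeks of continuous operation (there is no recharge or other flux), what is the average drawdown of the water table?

A = 189 acres = 7.649 × 10^5 m²
t = 31 weeks = 217 d
ΔV = Q × t = 1570 m³/d × 217 d = 3.407 × 10^5 m³
Δh = ΔV / (Sy × A) = 3.407 × 10^5 / (0.11 × 7.649 × 10^5) = 4.049 m

Δh ≈ 4.05 m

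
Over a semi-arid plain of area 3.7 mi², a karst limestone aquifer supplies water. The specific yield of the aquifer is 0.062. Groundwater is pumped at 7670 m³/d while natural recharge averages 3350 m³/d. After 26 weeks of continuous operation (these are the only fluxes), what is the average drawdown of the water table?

A = 3.7 mi² = 9.583 × 10^6 m²
Net abstraction = 7670 − 3350 = 4320 m³/d
t = 26 weeks = 182 d
ΔV = Q × t = 4320 m³/d × 182 d = 7.862 × 10^5 m³
Δh = ΔV / (Sy × A) = 7.862 × 10^5 / (0.062 × 9.583 × 10^6) = 1.323 m

Δh ≈ 1.32 m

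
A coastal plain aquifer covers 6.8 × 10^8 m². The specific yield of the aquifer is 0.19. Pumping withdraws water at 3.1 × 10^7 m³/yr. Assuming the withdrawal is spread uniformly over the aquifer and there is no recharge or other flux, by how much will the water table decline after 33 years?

Δh ≈ 7.92 m

Q = 3.1 × 10^7 m³/yr = 84930 m³/d
t = 33 years = 12040 d
ΔV = Q × t = 84930 m³/d × 12040 d = 1.023 × 10^9 m³
Δh = ΔV / (Sy × A) = 1.023 × 10^9 / (0.19 × 6.8 × 10^8) = 7.918 m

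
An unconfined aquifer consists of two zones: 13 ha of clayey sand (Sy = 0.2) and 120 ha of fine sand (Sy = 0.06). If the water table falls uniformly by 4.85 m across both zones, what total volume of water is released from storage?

A₁ = 13 ha = 1.3 × 10^5 m²; A₂ = 120 ha = 1.2 × 10^6 m²
ΔV₁ = 0.2 × 1.3 × 10^5 × 4.85 = 1.261 × 10^5 m³
ΔV₂ = 0.06 × 1.2 × 10^6 × 4.85 = 3.492 × 10^5 m³
ΔV = ΔV₁ + ΔV₂ = 4.753 × 10^5 m³

ΔV ≈ 4.75 × 10^5 m³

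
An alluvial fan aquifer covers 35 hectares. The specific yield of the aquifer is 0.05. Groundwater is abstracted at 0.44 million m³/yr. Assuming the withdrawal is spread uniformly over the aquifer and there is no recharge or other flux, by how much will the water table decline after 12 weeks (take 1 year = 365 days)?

Δh ≈ 5.79 m

A = 35 hectares = 3.5 × 10^5 m²
Q = 0.44 million m³/yr = 1205 m³/d
t = 12 weeks = 84 d
ΔV = Q × t = 1205 m³/d × 84 d = 1.013 × 10^5 m³
Δh = ΔV / (Sy × A) = 1.013 × 10^5 / (0.05 × 3.5 × 10^5) = 5.786 m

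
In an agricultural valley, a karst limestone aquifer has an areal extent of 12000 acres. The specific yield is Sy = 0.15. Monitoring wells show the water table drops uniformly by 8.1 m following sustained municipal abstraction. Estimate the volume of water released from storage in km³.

A = 12000 acres = 4.856 × 10^7 m²
ΔV = Sy × A × Δh = 0.15 × 4.856 × 10^7 m² × 8.1 m = 5.9 × 10^7 m³
ΔV = 5.9 × 10^7 m³ = 0.059 km³

ΔV ≈ 0.059 km³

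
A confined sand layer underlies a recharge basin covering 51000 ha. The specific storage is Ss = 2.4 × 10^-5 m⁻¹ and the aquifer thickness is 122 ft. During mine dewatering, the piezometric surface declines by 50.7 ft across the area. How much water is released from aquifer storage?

ΔV ≈ 7.03 × 10^6 m³

b = 122 ft = 37.19 m
S = Ss × b = 2.4 × 10^-5 m⁻¹ × 37.19 m = 8.925 × 10^-4
A = 51000 ha = 5.1 × 10^8 m²
Δh = 50.7 ft = 15.45 m
ΔV = S × A × Δh = 8.925 × 10^-4 × 5.1 × 10^8 m² × 15.45 m = 7.034 × 10^6 m³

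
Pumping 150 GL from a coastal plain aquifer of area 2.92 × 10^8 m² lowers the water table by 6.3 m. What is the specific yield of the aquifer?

ΔV = 150 GL = 1.5 × 10^8 m³
Sy = ΔV / (A × Δh) = 1.5 × 10^8 m³ / (2.92 × 10^8 m² × 6.3 m) = 0.08154

Sy ≈ 0.082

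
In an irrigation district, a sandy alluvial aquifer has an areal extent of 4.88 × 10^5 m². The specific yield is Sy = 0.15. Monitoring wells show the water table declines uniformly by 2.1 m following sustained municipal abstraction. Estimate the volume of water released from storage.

ΔV ≈ 1.54 × 10^5 m³

ΔV = Sy × A × Δh = 0.15 × 4.88 × 10^5 m² × 2.1 m = 1.537 × 10^5 m³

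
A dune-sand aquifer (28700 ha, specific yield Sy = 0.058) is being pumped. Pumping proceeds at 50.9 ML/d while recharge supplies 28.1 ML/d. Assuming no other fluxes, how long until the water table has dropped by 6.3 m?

t ≈ 4600 days

A = 28700 ha = 2.87 × 10^8 m²
ΔV = Sy × A × Δh = 0.058 × 2.87 × 10^8 × 6.3 = 1.049 × 10^8 m³
Net withdrawal = 50.9 − 28.1 = 22.8 ML/d = 22800 m³/d
t = ΔV / Q = 1.049 × 10^8 m³ / 22800 m³/d = 4600 d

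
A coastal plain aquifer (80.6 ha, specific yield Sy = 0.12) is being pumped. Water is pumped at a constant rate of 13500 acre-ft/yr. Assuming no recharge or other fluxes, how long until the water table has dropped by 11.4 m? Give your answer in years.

A = 80.6 ha = 8.06 × 10^5 m²
ΔV = Sy × A × Δh = 0.12 × 8.06 × 10^5 × 11.4 = 1.103 × 10^6 m³
Q = 13500 acre-ft/yr = 45620 m³/d
t = ΔV / Q = 1.103 × 10^6 m³ / 45620 m³/d = 24.17 d
t = 24.17 d ≈ 0.06621 years

t ≈ 0.0662 years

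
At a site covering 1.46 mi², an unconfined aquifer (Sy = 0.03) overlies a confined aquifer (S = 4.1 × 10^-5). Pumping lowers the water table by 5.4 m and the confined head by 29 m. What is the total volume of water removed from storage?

A = 1.46 mi² = 3.781 × 10^6 m²
Unconfined: ΔV_u = Sy × A × Δh_u = 0.03 × 3.781 × 10^6 × 5.4 = 6.126 × 10^5 m³
Confined: ΔV_c = S × A × Δh_c = 4.1 × 10^-5 × 3.781 × 10^6 × 29 = 4496 m³
Total ΔV = 6.126 × 10^5 + 4496 = 6.171 × 10^5 m³

ΔV ≈ 6.17 × 10^5 m³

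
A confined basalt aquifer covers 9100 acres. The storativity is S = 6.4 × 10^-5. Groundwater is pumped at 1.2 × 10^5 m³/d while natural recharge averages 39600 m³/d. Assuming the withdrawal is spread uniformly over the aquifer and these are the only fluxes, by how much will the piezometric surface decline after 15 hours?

Δh ≈ 21.3 m

A = 9100 acres = 3.683 × 10^7 m²
Net abstraction = 1.2 × 10^5 − 39600 = 80400 m³/d
t = 15 hours = 0.625 d
ΔV = Q × t = 80400 m³/d × 0.625 d = 50250 m³
Δh = ΔV / (S × A) = 50250 / (6.4 × 10^-5 × 3.683 × 10^7) = 21.32 m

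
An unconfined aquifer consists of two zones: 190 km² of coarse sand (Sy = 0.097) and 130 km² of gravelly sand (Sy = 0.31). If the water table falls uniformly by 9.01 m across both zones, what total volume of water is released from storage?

ΔV ≈ 5.29 × 10^8 m³

A₁ = 190 km² = 1.9 × 10^8 m²; A₂ = 130 km² = 1.3 × 10^8 m²
ΔV₁ = 0.097 × 1.9 × 10^8 × 9.01 = 1.661 × 10^8 m³
ΔV₂ = 0.31 × 1.3 × 10^8 × 9.01 = 3.631 × 10^8 m³
ΔV = ΔV₁ + ΔV₂ = 5.292 × 10^8 m³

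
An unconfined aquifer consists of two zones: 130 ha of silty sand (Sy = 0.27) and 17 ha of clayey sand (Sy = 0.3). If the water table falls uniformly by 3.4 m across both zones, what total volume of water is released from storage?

ΔV ≈ 1.37 × 10^6 m³

A₁ = 130 ha = 1.3 × 10^6 m²; A₂ = 17 ha = 1.7 × 10^5 m²
ΔV₁ = 0.27 × 1.3 × 10^6 × 3.4 = 1.193 × 10^6 m³
ΔV₂ = 0.3 × 1.7 × 10^5 × 3.4 = 1.734 × 10^5 m³
ΔV = ΔV₁ + ΔV₂ = 1.367 × 10^6 m³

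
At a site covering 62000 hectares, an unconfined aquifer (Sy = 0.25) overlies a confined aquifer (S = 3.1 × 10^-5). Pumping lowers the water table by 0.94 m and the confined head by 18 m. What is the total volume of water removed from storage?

A = 62000 hectares = 6.2 × 10^8 m²
Unconfined: ΔV_u = Sy × A × Δh_u = 0.25 × 6.2 × 10^8 × 0.94 = 1.457 × 10^8 m³
Confined: ΔV_c = S × A × Δh_c = 3.1 × 10^-5 × 6.2 × 10^8 × 18 = 3.46 × 10^5 m³
Total ΔV = 1.457 × 10^8 + 3.46 × 10^5 = 1.46 × 10^8 m³

ΔV ≈ 1.46 × 10^8 m³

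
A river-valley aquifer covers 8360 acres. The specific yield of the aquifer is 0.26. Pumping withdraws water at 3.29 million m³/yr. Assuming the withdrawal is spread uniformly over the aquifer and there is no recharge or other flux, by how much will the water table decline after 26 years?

Δh ≈ 9.72 m

A = 8360 acres = 3.383 × 10^7 m²
Q = 3.29 million m³/yr = 9014 m³/d
t = 26 years = 9490 d
ΔV = Q × t = 9014 m³/d × 9490 d = 8.554 × 10^7 m³
Δh = ΔV / (Sy × A) = 8.554 × 10^7 / (0.26 × 3.383 × 10^7) = 9.725 m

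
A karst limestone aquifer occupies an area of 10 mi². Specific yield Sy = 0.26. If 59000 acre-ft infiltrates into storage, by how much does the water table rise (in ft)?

A = 10 mi² = 2.59 × 10^7 m²
ΔV = 59000 acre-ft = 7.278 × 10^7 m³
Δh = ΔV / (Sy × A) = 7.278 × 10^7 m³ / (0.26 × 2.59 × 10^7 m²) = 10.81 m
Δh = 10.81 m = 35.46 ft

Δh ≈ 35.5 ft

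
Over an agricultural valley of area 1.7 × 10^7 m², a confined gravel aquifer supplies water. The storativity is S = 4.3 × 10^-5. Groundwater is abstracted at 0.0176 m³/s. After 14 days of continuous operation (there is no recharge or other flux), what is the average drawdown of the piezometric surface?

Q = 0.0176 m³/s = 1521 m³/d
ΔV = Q × t = 1521 m³/d × 14 d = 21290 m³
Δh = ΔV / (S × A) = 21290 / (4.3 × 10^-5 × 1.7 × 10^7) = 29.12 m

Δh ≈ 29.1 m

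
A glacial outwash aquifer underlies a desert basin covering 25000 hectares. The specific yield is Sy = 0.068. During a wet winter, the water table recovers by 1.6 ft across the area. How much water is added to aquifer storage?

ΔV ≈ 8.29 × 10^6 m³

A = 25000 hectares = 2.5 × 10^8 m²
Δh = 1.6 ft = 0.4877 m
ΔV = Sy × A × Δh = 0.068 × 2.5 × 10^8 m² × 0.4877 m = 8.291 × 10^6 m³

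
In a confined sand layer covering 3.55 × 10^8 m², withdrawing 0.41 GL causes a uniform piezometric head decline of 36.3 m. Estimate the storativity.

ΔV = 0.41 GL = 4.1 × 10^5 m³
S = ΔV / (A × Δh) = 4.1 × 10^5 m³ / (3.55 × 10^8 m² × 36.3 m) = 3.182 × 10^-5

S ≈ 3.2 × 10^-5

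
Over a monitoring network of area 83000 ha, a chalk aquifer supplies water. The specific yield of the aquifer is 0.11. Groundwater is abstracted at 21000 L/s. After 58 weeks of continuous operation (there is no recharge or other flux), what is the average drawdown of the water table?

A = 83000 ha = 8.3 × 10^8 m²
Q = 21000 L/s = 1.814 × 10^6 m³/d
t = 58 weeks = 406 d
ΔV = Q × t = 1.814 × 10^6 m³/d × 406 d = 7.366 × 10^8 m³
Δh = ΔV / (Sy × A) = 7.366 × 10^8 / (0.11 × 8.3 × 10^8) = 8.068 m

Δh ≈ 8.07 m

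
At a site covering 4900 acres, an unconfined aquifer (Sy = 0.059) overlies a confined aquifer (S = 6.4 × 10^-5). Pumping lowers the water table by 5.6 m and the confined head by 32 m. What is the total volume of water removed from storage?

A = 4900 acres = 1.983 × 10^7 m²
Unconfined: ΔV_u = Sy × A × Δh_u = 0.059 × 1.983 × 10^7 × 5.6 = 6.552 × 10^6 m³
Confined: ΔV_c = S × A × Δh_c = 6.4 × 10^-5 × 1.983 × 10^7 × 32 = 40610 m³
Total ΔV = 6.552 × 10^6 + 40610 = 6.592 × 10^6 m³

ΔV ≈ 6.59 × 10^6 m³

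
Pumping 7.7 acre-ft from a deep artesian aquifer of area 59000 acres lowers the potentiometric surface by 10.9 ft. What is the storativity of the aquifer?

S ≈ 1.2 × 10^-5

A = 59000 acres = 2.388 × 10^8 m²
Δh = 10.9 ft = 3.322 m
ΔV = 7.7 acre-ft = 9498 m³
S = ΔV / (A × Δh) = 9498 m³ / (2.388 × 10^8 m² × 3.322 m) = 1.197 × 10^-5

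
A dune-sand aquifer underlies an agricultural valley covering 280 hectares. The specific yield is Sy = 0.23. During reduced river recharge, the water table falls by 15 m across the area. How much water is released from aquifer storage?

A = 280 hectares = 2.8 × 10^6 m²
ΔV = Sy × A × Δh = 0.23 × 2.8 × 10^6 m² × 15 m = 9.66 × 10^6 m³

ΔV ≈ 9.66 × 10^6 m³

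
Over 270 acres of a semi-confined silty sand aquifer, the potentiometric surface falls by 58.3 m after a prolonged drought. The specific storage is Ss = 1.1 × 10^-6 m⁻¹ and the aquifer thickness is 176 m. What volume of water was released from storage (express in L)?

S = Ss × b = 1.1 × 10^-6 m⁻¹ × 176 m = 1.936 × 10^-4
A = 270 acres = 1.093 × 10^6 m²
ΔV = S × A × Δh = 1.936 × 10^-4 × 1.093 × 10^6 m² × 58.3 m = 12330 m³
ΔV = 12330 m³ = 1.233 × 10^7 L

ΔV ≈ 1.23 × 10^7 L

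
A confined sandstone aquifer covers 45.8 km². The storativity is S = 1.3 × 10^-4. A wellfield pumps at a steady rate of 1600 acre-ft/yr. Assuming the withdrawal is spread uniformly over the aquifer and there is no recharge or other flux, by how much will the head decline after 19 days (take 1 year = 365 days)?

A = 45.8 km² = 4.58 × 10^7 m²
Q = 1600 acre-ft/yr = 5407 m³/d
ΔV = Q × t = 5407 m³/d × 19 d = 1.027 × 10^5 m³
Δh = ΔV / (S × A) = 1.027 × 10^5 / (1.3 × 10^-4 × 4.58 × 10^7) = 17.25 m

Δh ≈ 17.3 m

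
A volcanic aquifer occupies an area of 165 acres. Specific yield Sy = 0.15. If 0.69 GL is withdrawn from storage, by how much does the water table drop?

A = 165 acres = 6.677 × 10^5 m²
ΔV = 0.69 GL = 6.9 × 10^5 m³
Δh = ΔV / (Sy × A) = 6.9 × 10^5 m³ / (0.15 × 6.677 × 10^5 m²) = 6.889 m

Δh ≈ 6.89 m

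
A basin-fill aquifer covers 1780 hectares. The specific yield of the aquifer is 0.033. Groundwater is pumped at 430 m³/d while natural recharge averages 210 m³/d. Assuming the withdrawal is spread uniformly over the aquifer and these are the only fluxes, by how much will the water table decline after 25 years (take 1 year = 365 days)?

Δh ≈ 3.42 m

A = 1780 hectares = 1.78 × 10^7 m²
Net abstraction = 430 − 210 = 220 m³/d
t = 25 years = 9125 d
ΔV = Q × t = 220 m³/d × 9125 d = 2.007 × 10^6 m³
Δh = ΔV / (Sy × A) = 2.007 × 10^6 / (0.033 × 1.78 × 10^7) = 3.418 m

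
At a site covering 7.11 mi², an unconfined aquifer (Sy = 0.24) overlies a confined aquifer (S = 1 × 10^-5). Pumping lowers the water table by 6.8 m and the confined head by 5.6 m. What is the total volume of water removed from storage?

A = 7.11 mi² = 1.841 × 10^7 m²
Unconfined: ΔV_u = Sy × A × Δh_u = 0.24 × 1.841 × 10^7 × 6.8 = 3.005 × 10^7 m³
Confined: ΔV_c = S × A × Δh_c = 1 × 10^-5 × 1.841 × 10^7 × 5.6 = 1031 m³
Total ΔV = 3.005 × 10^7 + 1031 = 3.005 × 10^7 m³

ΔV ≈ 3.01 × 10^7 m³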